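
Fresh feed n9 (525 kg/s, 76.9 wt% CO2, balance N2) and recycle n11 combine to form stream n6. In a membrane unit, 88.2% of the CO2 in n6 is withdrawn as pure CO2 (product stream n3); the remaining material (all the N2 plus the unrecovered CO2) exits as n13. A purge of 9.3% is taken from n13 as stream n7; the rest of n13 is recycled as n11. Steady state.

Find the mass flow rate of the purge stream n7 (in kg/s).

N2 enters only via n9 and leaves only via the purge: 525×0.231 = 0.093×(N2 in n13), and the membrane unit passes all N2, so N2 in n6 = N2 in n13 = 1304 kg/s.
CO2 in n6: m_A = 525×0.769 + (1−0.093)·(1−0.882)·m_A, so m_A = 403.73/0.8930 = 452.11 kg/s.
n13 = (1−0.882)×452.11 + 1304 = 1357.4 kg/s.
Purge n7 = 0.093×1357.4 = 126.24 kg/s.

126.2 kg/s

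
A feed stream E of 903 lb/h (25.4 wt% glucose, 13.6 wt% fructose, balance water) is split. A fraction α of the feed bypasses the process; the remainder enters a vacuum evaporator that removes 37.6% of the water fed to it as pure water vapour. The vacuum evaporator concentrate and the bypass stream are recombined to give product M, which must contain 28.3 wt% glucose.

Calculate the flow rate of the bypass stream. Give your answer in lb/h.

499.6 lb/h

All 903×0.254 = 229.36 lb/h of glucose reaches M, so M = 229.36/0.283 = 810.47 lb/h and vapour = 92.534 lb/h.
The evaporator receives (1−α)·903 of feed at 0.610 water and removes 0.376 of that water:
0.376×0.610×(1−α)×903 = 92.534
(1−α) = 92.534/207.11 = 0.4468;  α = 0.5532.
Bypass flow = 0.5532×903 = 499.56 lb/h.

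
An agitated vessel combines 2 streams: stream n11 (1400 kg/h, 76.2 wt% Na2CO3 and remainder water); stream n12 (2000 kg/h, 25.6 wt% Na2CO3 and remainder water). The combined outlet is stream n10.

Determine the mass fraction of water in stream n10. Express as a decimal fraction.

Total flow out = 1400 + 2000 = 3400 kg/h.
water in = 1400×0.238 + 2000×0.744 = 1821.2 kg/h.
water mass fraction in n10 = 1821.2/3400 = 0.5356.

0.5356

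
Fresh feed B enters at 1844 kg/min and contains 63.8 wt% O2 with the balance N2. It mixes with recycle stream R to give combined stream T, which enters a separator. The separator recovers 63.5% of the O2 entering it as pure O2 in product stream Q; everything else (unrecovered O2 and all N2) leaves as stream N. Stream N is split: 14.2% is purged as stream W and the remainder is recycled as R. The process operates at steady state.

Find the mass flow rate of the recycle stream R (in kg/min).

N2 enters only via B and leaves only via the purge: 1844×0.362 = 0.142×(N2 in N), and the separator passes all N2, so N2 in T = N2 in N = 4700.9 kg/min.
O2 in T: m_A = 1844×0.638 + (1−0.142)·(1−0.635)·m_A, so m_A = 1176.5/0.6868 = 1712.9 kg/min.
N = (1−0.635)×1712.9 + 4700.9 = 5326.1 kg/min.
Recycle R = (1−0.142)×5326.1 = 4569.8 kg/min.

4570 kg/min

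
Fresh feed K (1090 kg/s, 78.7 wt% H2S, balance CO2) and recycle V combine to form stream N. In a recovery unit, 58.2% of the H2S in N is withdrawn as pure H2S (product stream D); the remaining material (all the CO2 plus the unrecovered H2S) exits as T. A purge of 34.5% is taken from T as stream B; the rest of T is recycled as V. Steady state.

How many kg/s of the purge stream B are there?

402.5 kg/s

CO2 enters only via K and leaves only via the purge: 1090×0.213 = 0.345×(CO2 in T), and the recovery unit passes all CO2, so CO2 in N = CO2 in T = 672.96 kg/s.
H2S in N: m_A = 1090×0.787 + (1−0.345)·(1−0.582)·m_A, so m_A = 857.83/0.7262 = 1181.2 kg/s.
T = (1−0.582)×1181.2 + 672.96 = 1166.7 kg/s.
Purge B = 0.345×1166.7 = 402.52 kg/s.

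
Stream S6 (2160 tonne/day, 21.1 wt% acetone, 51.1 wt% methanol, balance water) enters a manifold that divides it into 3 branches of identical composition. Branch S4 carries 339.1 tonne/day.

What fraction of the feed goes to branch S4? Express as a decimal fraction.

0.157

Fraction to S4 = 339.1/2160 = 0.1570.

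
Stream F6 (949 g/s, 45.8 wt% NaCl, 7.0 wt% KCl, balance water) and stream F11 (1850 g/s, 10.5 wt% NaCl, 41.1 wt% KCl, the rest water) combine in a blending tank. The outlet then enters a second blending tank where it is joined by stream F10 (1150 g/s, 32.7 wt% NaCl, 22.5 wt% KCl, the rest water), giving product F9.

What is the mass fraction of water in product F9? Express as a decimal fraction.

0.471

Overall, product flow = 3949 g/s.
water in = 949×0.472 + 1850×0.484 + 1150×0.448 = 1858.5 g/s.
water fraction in F9 = 0.471.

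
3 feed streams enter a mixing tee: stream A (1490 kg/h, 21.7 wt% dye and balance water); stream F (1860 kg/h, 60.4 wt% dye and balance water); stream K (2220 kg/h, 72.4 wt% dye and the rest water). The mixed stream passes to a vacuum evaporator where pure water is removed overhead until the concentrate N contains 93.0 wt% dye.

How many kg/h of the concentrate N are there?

dye entering = 1490×0.217 + 1860×0.604 + 2220×0.724 = 3054.1 kg/h.
All dye reports to N, so N = 3054.1/0.930 = 3283.9 kg/h.

3284 kg/h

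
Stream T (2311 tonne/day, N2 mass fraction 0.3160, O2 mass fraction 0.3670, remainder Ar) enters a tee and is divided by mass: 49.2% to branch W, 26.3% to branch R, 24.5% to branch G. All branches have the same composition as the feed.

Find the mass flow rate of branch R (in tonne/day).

607.8 tonne/day

Branch R flow = 0.263×2311 = 607.79 tonne/day.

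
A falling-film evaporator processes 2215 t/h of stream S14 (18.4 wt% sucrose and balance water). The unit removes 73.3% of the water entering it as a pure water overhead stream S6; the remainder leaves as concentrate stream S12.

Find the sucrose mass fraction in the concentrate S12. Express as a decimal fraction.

0.458

sucrose is not removed: 2215×0.184 = 407.56 t/h of sucrose enters S12.
water entering = 2215×0.816 = 1807.4 t/h; overhead removed = 0.733×1807.4 = 1324.9 t/h.
Concentrate = 2215 − 1324.9 = 890.15 t/h.
Mass fraction = 407.56/890.15 = 0.458.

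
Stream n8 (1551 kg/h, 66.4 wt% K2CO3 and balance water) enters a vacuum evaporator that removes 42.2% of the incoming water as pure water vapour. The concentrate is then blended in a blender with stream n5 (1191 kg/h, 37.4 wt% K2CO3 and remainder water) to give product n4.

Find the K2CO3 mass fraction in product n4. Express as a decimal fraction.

0.585

Vapour removed = 0.422×0.336×1551 = 219.92 kg/h; concentrate = 1331.1 kg/h.
K2CO3 reaching the mixer = 1029.9 (from concentrate) + 1191×0.374 = 1475.3 kg/h.
Product flow = 1331.1 + 1191 = 2522.1 kg/h; K2CO3 fraction = 0.585.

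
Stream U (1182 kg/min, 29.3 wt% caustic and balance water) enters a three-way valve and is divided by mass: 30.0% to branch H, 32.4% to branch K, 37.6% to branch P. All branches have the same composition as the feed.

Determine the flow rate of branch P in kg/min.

444.4 kg/min

Branch P flow = 0.376×1182 = 444.43 kg/min.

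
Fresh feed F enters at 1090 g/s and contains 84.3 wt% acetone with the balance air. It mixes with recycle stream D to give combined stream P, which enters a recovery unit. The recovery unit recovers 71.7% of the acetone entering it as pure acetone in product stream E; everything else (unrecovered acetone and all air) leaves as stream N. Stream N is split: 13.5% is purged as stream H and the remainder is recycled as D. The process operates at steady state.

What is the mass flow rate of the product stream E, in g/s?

872.4 g/s

acetone in P: m_A = 1090×0.843 + (1−0.135)·(1−0.717)·m_A, so m_A = 918.87/0.7552 = 1216.7 g/s.
Product E = 0.717×1216.7 = 872.39 g/s.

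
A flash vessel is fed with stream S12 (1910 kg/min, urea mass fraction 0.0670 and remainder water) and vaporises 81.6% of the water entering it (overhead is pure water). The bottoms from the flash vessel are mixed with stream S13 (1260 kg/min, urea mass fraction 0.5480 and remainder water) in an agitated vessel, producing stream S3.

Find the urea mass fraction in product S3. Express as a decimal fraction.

0.4770

Vapour removed = 0.816×0.933×1910 = 1454.1 kg/min; concentrate = 455.86 kg/min.
urea reaching the mixer = 127.97 (from concentrate) + 1260×0.548 = 818.45 kg/min.
Product flow = 455.86 + 1260 = 1715.9 kg/min; urea fraction = 0.4770.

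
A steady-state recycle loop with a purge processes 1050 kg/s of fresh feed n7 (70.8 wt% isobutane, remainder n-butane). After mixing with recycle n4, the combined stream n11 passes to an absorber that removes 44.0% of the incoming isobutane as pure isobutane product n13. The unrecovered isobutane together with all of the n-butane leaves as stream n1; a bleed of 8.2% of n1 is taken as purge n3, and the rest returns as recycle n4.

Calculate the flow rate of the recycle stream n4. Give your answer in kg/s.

n-butane enters only via n7 and leaves only via the purge: 1050×0.292 = 0.082×(n-butane in n1), and the absorber passes all n-butane, so n-butane in n11 = n-butane in n1 = 3739 kg/s.
isobutane in n11: m_A = 1050×0.708 + (1−0.082)·(1−0.440)·m_A, so m_A = 743.4/0.4859 = 1529.9 kg/s.
n1 = (1−0.440)×1529.9 + 3739 = 4595.8 kg/s.
Recycle n4 = (1−0.082)×4595.8 = 4218.9 kg/s.

4219 kg/s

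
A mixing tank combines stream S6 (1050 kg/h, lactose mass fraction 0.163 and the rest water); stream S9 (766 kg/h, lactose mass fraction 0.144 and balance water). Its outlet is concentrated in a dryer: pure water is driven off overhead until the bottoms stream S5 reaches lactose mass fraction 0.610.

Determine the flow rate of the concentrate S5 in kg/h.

461.4 kg/h

lactose entering = 1050×0.163 + 766×0.144 = 281.45 kg/h.
All lactose reports to S5, so S5 = 281.45/0.610 = 461.4 kg/h.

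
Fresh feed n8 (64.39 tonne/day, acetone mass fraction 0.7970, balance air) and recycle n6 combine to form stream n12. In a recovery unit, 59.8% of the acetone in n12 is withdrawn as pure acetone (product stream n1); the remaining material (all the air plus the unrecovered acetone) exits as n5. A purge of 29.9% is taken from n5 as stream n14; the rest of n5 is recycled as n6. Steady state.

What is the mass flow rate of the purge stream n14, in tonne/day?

21.66 tonne/day

air enters only via n8 and leaves only via the purge: 64.39×0.203 = 0.299×(air in n5), and the recovery unit passes all air, so air in n12 = air in n5 = 43.716 tonne/day.
acetone in n12: m_A = 64.39×0.797 + (1−0.299)·(1−0.598)·m_A, so m_A = 51.319/0.7182 = 71.455 tonne/day.
n5 = (1−0.598)×71.455 + 43.716 = 72.441 tonne/day.
Purge n14 = 0.299×72.441 = 21.66 tonne/day.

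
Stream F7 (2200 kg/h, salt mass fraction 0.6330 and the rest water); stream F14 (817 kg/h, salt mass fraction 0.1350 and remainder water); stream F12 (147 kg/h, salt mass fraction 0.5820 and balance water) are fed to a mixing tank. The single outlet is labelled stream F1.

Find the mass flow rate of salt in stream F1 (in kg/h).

1588 kg/h

salt out = salt in = 2200×0.633 + 817×0.135 + 147×0.582 = 1588.4 kg/h.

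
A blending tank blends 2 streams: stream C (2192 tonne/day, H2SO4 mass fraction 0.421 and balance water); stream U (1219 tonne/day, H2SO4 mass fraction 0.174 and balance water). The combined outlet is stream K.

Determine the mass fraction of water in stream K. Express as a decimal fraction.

0.667

Total flow out = 2192 + 1219 = 3411 tonne/day.
water in = 2192×0.579 + 1219×0.826 = 2276.1 tonne/day.
water mass fraction in K = 2276.1/3411 = 0.667.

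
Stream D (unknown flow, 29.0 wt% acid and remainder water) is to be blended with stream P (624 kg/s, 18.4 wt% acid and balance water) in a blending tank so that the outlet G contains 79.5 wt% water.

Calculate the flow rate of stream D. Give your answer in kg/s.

Let D be the unknown flow. Total out = 624 + D.
water balance: 509.18 + 0.710·D = 0.795·(624 + D)
(0.710 − 0.795)·D = 0.795×624 − 509.18 = -13.104
D = -13.104 / -0.085 = 154.16 kg/s

154.2 kg/s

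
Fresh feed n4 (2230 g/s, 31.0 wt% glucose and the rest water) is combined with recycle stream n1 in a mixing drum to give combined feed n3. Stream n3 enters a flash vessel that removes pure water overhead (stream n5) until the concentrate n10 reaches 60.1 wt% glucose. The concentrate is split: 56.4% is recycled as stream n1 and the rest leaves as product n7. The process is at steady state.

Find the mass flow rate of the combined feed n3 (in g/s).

Overall glucose balance (none leaves overhead): glucose in fresh feed = glucose in product, i.e. 2230×0.310 = (1−0.564)·n10·0.601.
n10 = 691.3/(0.601×0.436) = 2638.2 g/s.
Recycle n1 = 0.564×2638.2 = 1487.9 g/s.
Combined feed n3 = 2230 + 1487.9 = 3717.9 g/s.

3718 g/s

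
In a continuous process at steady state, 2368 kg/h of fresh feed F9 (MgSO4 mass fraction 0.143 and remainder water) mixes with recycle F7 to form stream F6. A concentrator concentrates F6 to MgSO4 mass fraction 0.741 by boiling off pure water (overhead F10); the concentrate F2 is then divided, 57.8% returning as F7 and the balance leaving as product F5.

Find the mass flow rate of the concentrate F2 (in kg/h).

Overall MgSO4 balance (none leaves overhead): MgSO4 in fresh feed = MgSO4 in product, i.e. 2368×0.143 = (1−0.578)·F2·0.741.
F2 = 338.62/(0.741×0.422) = 1082.9 kg/h.

1083 kg/h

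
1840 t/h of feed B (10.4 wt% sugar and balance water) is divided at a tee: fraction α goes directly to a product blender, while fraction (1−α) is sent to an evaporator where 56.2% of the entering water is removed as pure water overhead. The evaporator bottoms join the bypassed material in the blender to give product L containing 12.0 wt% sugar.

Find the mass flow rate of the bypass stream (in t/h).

All 1840×0.104 = 191.36 t/h of sugar reaches L, so L = 191.36/0.120 = 1594.7 t/h and vapour = 245.33 t/h.
The evaporator receives (1−α)·1840 of feed at 0.896 water and removes 0.562 of that water:
0.562×0.896×(1−α)×1840 = 245.33
(1−α) = 245.33/926.54 = 0.2648;  α = 0.7352.
Bypass flow = 0.7352×1840 = 1352.8 t/h.

1353 t/h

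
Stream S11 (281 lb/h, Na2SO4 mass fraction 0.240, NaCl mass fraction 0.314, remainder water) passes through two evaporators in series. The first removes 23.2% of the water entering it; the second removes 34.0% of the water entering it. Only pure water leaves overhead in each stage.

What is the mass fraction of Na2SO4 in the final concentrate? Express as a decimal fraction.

water in feed = 281×0.446 = 125.33 lb/h.
After stage 1: water left = (1−0.232)×125.33 = 96.25; stream total = 251.92 lb/h.
After stage 2: water left = (1−0.340)×96.25 = 63.525; final concentrate = 219.2 lb/h.
Na2SO4 fraction = 67.44/219.2 = 0.308.

0.308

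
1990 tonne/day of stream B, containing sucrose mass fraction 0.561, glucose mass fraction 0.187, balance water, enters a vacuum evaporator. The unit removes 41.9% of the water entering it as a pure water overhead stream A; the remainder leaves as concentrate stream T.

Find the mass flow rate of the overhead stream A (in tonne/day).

210.1 tonne/day

water entering = 1990×0.252 = 501.48 tonne/day; overhead removed = 0.419×501.48 = 210.12 tonne/day.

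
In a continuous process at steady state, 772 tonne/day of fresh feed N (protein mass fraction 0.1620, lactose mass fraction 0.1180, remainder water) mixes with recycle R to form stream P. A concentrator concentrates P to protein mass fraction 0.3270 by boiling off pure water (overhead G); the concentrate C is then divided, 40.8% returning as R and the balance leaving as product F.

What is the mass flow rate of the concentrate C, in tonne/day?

646 tonne/day

Overall protein balance (none leaves overhead): protein in fresh feed = protein in product, i.e. 772×0.162 = (1−0.408)·C·0.327.
C = 125.06/(0.327×0.592) = 646.05 tonne/day.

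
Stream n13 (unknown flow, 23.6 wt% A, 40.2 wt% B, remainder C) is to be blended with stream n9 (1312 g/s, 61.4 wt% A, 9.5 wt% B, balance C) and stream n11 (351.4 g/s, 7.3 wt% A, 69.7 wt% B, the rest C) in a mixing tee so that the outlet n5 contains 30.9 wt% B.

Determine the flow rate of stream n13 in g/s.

1553 g/s

Let n13 be the unknown flow. Total out = 1663.4 + n13.
B balance: 369.57 + 0.402·n13 = 0.309·(1663.4 + n13)
(0.402 − 0.309)·n13 = 0.309×1663.4 − 369.57 = 144.42
n13 = 144.42 / 0.093 = 1553 g/s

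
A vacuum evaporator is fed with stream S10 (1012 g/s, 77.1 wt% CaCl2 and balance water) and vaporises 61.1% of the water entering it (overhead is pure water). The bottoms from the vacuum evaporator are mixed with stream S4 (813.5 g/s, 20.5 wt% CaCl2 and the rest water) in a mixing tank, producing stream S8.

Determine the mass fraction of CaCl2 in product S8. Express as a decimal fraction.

0.562

Vapour removed = 0.611×0.229×1012 = 141.6 g/s; concentrate = 870.4 g/s.
CaCl2 reaching the mixer = 780.25 (from concentrate) + 813.5×0.205 = 947.02 g/s.
Product flow = 870.4 + 813.5 = 1683.9 g/s; CaCl2 fraction = 0.562.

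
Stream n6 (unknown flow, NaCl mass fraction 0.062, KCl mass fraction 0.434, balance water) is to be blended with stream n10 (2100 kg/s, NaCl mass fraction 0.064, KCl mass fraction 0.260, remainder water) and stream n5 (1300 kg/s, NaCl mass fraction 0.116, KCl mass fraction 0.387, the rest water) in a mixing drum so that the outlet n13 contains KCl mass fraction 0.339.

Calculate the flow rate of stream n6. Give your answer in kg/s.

1089 kg/s

Let n6 be the unknown flow. Total out = 3400 + n6.
KCl balance: 1049.1 + 0.434·n6 = 0.339·(3400 + n6)
(0.434 − 0.339)·n6 = 0.339×3400 − 1049.1 = 103.5
n6 = 103.5 / 0.095 = 1089.5 kg/s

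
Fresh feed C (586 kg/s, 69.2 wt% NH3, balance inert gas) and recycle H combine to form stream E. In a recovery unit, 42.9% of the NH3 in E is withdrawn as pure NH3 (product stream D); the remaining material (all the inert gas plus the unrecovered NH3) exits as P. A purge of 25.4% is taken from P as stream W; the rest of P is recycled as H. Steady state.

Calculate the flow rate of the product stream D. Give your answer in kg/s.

NH3 in E: m_A = 586×0.692 + (1−0.254)·(1−0.429)·m_A, so m_A = 405.51/0.5740 = 706.43 kg/s.
Product D = 0.429×706.43 = 303.06 kg/s.

303.1 kg/s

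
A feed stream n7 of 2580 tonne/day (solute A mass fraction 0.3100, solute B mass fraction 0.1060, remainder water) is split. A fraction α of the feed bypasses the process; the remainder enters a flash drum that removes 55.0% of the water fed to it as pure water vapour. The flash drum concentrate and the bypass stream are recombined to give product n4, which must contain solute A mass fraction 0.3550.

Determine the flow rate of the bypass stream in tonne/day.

All 2580×0.310 = 799.8 tonne/day of solute A reaches n4, so n4 = 799.8/0.355 = 2253 tonne/day and vapour = 327.04 tonne/day.
The evaporator receives (1−α)·2580 of feed at 0.584 water and removes 0.550 of that water:
0.550×0.584×(1−α)×2580 = 327.04
(1−α) = 327.04/828.7 = 0.3946;  α = 0.6054.
Bypass flow = 0.6054×2580 = 1561.8 tonne/day.

1562 tonne/day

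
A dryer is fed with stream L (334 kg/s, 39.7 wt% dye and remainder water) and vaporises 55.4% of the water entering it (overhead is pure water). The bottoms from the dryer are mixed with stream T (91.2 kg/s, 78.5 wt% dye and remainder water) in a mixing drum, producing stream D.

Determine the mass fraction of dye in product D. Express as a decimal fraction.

0.6511

Vapour removed = 0.554×0.603×334 = 111.58 kg/s; concentrate = 222.42 kg/s.
dye reaching the mixer = 132.6 (from concentrate) + 91.2×0.785 = 204.19 kg/s.
Product flow = 222.42 + 91.2 = 313.62 kg/s; dye fraction = 0.6511.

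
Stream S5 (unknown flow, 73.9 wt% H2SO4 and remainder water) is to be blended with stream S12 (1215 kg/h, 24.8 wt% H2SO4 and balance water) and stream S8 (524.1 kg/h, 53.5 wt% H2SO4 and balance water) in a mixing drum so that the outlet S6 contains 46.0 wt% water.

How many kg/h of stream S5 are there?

Let S5 be the unknown flow. Total out = 1739.1 + S5.
water balance: 1157.4 + 0.261·S5 = 0.460·(1739.1 + S5)
(0.261 − 0.460)·S5 = 0.460×1739.1 − 1157.4 = -357.4
S5 = -357.4 / -0.199 = 1796 kg/h

1796 kg/h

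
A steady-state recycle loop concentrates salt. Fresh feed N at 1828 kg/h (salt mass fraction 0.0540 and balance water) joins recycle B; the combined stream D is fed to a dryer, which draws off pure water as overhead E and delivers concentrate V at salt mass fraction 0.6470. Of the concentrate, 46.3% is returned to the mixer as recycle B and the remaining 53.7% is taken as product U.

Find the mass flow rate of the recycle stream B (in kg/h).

131.5 kg/h

Overall salt balance (none leaves overhead): salt in fresh feed = salt in product, i.e. 1828×0.054 = (1−0.463)·V·0.647.
V = 98.712/(0.647×0.537) = 284.11 kg/h.
Recycle B = 0.463×284.11 = 131.54 kg/h.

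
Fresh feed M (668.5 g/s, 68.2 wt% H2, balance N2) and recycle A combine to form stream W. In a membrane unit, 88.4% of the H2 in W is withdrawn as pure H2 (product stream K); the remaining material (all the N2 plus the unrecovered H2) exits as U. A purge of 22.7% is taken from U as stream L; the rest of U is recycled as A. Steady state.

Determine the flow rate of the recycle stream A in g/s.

N2 enters only via M and leaves only via the purge: 668.5×0.318 = 0.227×(N2 in U), and the membrane unit passes all N2, so N2 in W = N2 in U = 936.49 g/s.
H2 in W: m_A = 668.5×0.682 + (1−0.227)·(1−0.884)·m_A, so m_A = 455.92/0.9103 = 500.82 g/s.
U = (1−0.884)×500.82 + 936.49 = 994.58 g/s.
Recycle A = (1−0.227)×994.58 = 768.81 g/s.

768.8 g/s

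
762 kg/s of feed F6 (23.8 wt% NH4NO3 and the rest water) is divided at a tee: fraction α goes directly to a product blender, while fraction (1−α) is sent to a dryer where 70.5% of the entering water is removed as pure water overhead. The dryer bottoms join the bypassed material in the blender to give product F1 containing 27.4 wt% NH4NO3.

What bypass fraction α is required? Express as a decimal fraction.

0.755

All 762×0.238 = 181.36 kg/s of NH4NO3 reaches F1, so F1 = 181.36/0.274 = 661.88 kg/s and vapour = 100.12 kg/s.
The evaporator receives (1−α)·762 of feed at 0.762 water and removes 0.705 of that water:
0.705×0.762×(1−α)×762 = 100.12
(1−α) = 100.12/409.35 = 0.2446;  α = 0.7554.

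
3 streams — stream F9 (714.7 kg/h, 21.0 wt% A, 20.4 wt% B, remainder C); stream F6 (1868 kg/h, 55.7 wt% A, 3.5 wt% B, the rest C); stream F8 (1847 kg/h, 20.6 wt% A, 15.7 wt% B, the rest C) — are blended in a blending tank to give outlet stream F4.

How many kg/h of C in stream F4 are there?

C out = C in = 714.7×0.586 + 1868×0.408 + 1847×0.637 = 2357.5 kg/h.

2357 kg/h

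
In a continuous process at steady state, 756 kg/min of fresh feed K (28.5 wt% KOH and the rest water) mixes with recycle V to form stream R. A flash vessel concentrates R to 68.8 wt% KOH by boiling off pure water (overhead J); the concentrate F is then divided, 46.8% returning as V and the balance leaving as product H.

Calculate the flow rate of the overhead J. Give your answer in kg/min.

442.8 kg/min

Overall KOH balance (none leaves overhead): KOH in fresh feed = KOH in product, i.e. 756×0.285 = (1−0.468)·F·0.688.
F = 215.46/(0.688×0.532) = 588.66 kg/min.
Recycle V = 0.468×588.66 = 275.49 kg/min.
Combined feed R = 756 + 275.49 = 1031.5 kg/min.
Overhead J = R − F = 1031.5 − 588.66 = 442.83 kg/min.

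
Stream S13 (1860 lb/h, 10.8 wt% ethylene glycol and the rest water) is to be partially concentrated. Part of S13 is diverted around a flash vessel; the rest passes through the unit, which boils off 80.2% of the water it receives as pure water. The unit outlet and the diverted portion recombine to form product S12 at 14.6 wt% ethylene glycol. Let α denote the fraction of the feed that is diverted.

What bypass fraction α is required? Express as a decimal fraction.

0.636

All 1860×0.108 = 200.88 lb/h of ethylene glycol reaches S12, so S12 = 200.88/0.146 = 1375.9 lb/h and vapour = 484.11 lb/h.
The evaporator receives (1−α)·1860 of feed at 0.892 water and removes 0.802 of that water:
0.802×0.892×(1−α)×1860 = 484.11
(1−α) = 484.11/1330.6 = 0.3638;  α = 0.6362.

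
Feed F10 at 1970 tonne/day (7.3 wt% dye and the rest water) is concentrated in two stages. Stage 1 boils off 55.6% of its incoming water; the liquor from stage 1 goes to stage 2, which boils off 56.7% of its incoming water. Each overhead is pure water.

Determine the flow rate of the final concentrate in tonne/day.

494.9 tonne/day

water in feed = 1970×0.927 = 1826.2 tonne/day.
After stage 1: water left = (1−0.556)×1826.2 = 810.83; stream total = 954.64 tonne/day.
After stage 2: water left = (1−0.567)×810.83 = 351.09; final concentrate = 494.9 tonne/day.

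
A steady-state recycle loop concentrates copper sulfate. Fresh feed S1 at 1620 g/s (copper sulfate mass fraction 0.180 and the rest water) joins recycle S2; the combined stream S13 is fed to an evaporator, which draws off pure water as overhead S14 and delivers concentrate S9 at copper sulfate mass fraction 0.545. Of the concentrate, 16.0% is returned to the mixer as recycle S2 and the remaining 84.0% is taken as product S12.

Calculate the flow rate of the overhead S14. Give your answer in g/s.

1085 g/s

Overall copper sulfate balance (none leaves overhead): copper sulfate in fresh feed = copper sulfate in product, i.e. 1620×0.180 = (1−0.160)·S9·0.545.
S9 = 291.6/(0.545×0.840) = 636.96 g/s.
Recycle S2 = 0.160×636.96 = 101.91 g/s.
Combined feed S13 = 1620 + 101.91 = 1721.9 g/s.
Overhead S14 = S13 − S9 = 1721.9 − 636.96 = 1085 g/s.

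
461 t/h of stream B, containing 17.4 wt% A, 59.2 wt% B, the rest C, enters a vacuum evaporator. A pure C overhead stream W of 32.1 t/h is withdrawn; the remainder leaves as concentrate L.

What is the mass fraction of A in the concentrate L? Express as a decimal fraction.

A is not removed: 461×0.174 = 80.214 t/h of A enters L.
Concentrate = 461 − 32.1 = 428.9 t/h.
Mass fraction = 80.214/428.9 = 0.1870.

0.1870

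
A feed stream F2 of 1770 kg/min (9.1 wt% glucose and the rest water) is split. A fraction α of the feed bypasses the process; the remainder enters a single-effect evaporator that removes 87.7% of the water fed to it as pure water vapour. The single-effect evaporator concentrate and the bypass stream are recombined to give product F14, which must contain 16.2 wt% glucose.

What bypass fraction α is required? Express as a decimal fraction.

All 1770×0.091 = 161.07 kg/min of glucose reaches F14, so F14 = 161.07/0.162 = 994.26 kg/min and vapour = 775.74 kg/min.
The evaporator receives (1−α)·1770 of feed at 0.909 water and removes 0.877 of that water:
0.877×0.909×(1−α)×1770 = 775.74
(1−α) = 775.74/1411 = 0.5498;  α = 0.4502.

0.450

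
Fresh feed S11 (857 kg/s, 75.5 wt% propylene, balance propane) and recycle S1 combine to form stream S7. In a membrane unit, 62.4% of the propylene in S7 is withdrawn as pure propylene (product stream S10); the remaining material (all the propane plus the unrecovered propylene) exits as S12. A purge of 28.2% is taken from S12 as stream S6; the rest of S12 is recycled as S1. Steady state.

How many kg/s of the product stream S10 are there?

propylene in S7: m_A = 857×0.755 + (1−0.282)·(1−0.624)·m_A, so m_A = 647.03/0.7300 = 886.31 kg/s.
Product S10 = 0.624×886.31 = 553.06 kg/s.

553.1 kg/s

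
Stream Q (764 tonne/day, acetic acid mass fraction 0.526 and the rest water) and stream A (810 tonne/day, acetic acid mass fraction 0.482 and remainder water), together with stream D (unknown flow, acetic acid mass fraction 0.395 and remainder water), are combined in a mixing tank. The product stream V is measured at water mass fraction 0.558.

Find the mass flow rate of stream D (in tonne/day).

Let D be the unknown flow. Total out = 1574 + D.
water balance: 781.72 + 0.605·D = 0.558·(1574 + D)
(0.605 − 0.558)·D = 0.558×1574 − 781.72 = 96.576
D = 96.576 / 0.047 = 2054.8 tonne/day

2055 tonne/day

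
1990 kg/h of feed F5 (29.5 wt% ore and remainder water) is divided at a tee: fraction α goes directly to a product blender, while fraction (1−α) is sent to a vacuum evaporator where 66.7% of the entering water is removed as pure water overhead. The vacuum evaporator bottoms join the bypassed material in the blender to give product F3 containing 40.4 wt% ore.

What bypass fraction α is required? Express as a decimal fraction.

All 1990×0.295 = 587.05 kg/h of ore reaches F3, so F3 = 587.05/0.404 = 1453.1 kg/h and vapour = 536.91 kg/h.
The evaporator receives (1−α)·1990 of feed at 0.705 water and removes 0.667 of that water:
0.667×0.705×(1−α)×1990 = 536.91
(1−α) = 536.91/935.77 = 0.5738;  α = 0.4262.

0.426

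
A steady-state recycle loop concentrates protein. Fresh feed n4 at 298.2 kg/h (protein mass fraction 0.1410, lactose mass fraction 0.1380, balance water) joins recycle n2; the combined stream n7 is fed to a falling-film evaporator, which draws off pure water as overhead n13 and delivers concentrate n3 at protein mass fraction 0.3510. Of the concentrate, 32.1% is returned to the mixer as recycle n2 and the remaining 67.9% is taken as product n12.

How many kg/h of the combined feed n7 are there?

354.8 kg/h

Overall protein balance (none leaves overhead): protein in fresh feed = protein in product, i.e. 298.2×0.141 = (1−0.321)·n3·0.351.
n3 = 42.046/(0.351×0.679) = 176.42 kg/h.
Recycle n2 = 0.321×176.42 = 56.631 kg/h.
Combined feed n7 = 298.2 + 56.631 = 354.83 kg/h.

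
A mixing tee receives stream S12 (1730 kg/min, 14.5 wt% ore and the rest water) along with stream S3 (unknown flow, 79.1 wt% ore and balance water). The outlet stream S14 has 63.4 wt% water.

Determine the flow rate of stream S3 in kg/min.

899.6 kg/min

Let S3 be the unknown flow. Total out = 1730 + S3.
water balance: 1479.1 + 0.209·S3 = 0.634·(1730 + S3)
(0.209 − 0.634)·S3 = 0.634×1730 − 1479.1 = -382.33
S3 = -382.33 / -0.425 = 899.6 kg/min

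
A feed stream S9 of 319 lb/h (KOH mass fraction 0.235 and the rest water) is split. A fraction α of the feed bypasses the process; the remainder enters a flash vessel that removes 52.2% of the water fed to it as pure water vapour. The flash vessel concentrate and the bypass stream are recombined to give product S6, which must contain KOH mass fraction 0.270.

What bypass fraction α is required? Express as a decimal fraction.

All 319×0.235 = 74.965 lb/h of KOH reaches S6, so S6 = 74.965/0.270 = 277.65 lb/h and vapour = 41.352 lb/h.
The evaporator receives (1−α)·319 of feed at 0.765 water and removes 0.522 of that water:
0.522×0.765×(1−α)×319 = 41.352
(1−α) = 41.352/127.39 = 0.3246;  α = 0.6754.

0.675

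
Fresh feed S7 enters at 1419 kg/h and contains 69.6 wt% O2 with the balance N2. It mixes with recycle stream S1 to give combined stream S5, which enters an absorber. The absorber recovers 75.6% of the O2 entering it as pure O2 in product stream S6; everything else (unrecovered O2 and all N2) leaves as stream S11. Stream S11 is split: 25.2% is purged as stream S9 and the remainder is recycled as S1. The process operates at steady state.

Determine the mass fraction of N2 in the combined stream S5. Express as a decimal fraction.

0.586

N2 enters only via S7 and leaves only via the purge: 1419×0.304 = 0.252×(N2 in S11), and the absorber passes all N2, so N2 in S5 = N2 in S11 = 1711.8 kg/h.
O2 in S5: m_A = 1419×0.696 + (1−0.252)·(1−0.756)·m_A, so m_A = 987.62/0.8175 = 1208.1 kg/h.
S5 = 1208.1 + 1711.8 = 2919.9 kg/h.
N2 fraction in S5 = 1711.8/2919.9 = 0.586.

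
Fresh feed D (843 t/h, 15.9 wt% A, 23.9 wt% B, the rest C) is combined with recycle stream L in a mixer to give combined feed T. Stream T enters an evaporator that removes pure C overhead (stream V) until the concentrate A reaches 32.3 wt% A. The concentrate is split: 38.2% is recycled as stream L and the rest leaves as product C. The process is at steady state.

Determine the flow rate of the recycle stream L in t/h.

256.5 t/h

Overall A balance (none leaves overhead): A in fresh feed = A in product, i.e. 843×0.159 = (1−0.382)·A·0.323.
A = 134.04/(0.323×0.618) = 671.48 t/h.
Recycle L = 0.382×671.48 = 256.51 t/h.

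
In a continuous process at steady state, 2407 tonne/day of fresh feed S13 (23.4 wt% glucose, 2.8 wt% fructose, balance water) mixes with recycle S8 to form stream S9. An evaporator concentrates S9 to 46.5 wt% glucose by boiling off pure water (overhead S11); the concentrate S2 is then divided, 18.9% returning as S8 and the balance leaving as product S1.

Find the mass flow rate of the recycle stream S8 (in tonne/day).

Overall glucose balance (none leaves overhead): glucose in fresh feed = glucose in product, i.e. 2407×0.234 = (1−0.189)·S2·0.465.
S2 = 563.24/(0.465×0.811) = 1493.5 tonne/day.
Recycle S8 = 0.189×1493.5 = 282.28 tonne/day.

282.3 tonne/day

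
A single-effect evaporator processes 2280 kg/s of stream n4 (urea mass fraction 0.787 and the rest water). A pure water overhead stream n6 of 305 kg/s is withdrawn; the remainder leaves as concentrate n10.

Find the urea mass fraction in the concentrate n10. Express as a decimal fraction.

0.909

urea is not removed: 2280×0.787 = 1794.4 kg/s of urea enters n10.
Concentrate = 2280 − 305 = 1975 kg/s.
Mass fraction = 1794.4/1975 = 0.909.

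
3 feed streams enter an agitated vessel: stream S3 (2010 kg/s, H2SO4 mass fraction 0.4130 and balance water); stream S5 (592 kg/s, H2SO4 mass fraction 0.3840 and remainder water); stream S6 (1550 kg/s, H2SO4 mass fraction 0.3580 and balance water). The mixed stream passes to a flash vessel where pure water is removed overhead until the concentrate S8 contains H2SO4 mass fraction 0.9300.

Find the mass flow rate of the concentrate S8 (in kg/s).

H2SO4 entering = 2010×0.413 + 592×0.384 + 1550×0.358 = 1612.4 kg/s.
All H2SO4 reports to S8, so S8 = 1612.4/0.930 = 1733.7 kg/s.

1734 kg/s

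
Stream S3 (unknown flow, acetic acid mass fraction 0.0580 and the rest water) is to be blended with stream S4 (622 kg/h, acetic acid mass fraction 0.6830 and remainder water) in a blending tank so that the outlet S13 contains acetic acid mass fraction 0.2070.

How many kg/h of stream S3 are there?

Let S3 be the unknown flow. Total out = 622 + S3.
acetic acid balance: 424.83 + 0.058·S3 = 0.207·(622 + S3)
(0.058 − 0.207)·S3 = 0.207×622 − 424.83 = -296.07
S3 = -296.07 / -0.149 = 1987.1 kg/h

1987 kg/h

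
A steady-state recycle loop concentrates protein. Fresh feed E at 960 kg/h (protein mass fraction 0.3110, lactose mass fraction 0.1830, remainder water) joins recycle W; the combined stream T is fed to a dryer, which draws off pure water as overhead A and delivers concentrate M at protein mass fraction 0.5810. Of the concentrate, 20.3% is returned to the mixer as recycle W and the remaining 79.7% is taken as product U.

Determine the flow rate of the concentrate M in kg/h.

Overall protein balance (none leaves overhead): protein in fresh feed = protein in product, i.e. 960×0.311 = (1−0.203)·M·0.581.
M = 298.56/(0.581×0.797) = 644.76 kg/h.

644.8 kg/h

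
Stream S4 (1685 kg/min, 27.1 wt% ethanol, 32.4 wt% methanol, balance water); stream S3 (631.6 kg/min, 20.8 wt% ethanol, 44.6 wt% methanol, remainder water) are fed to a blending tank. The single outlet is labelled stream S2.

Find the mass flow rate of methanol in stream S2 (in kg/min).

methanol out = methanol in = 1685×0.324 + 631.6×0.446 = 827.63 kg/min.

827.6 kg/min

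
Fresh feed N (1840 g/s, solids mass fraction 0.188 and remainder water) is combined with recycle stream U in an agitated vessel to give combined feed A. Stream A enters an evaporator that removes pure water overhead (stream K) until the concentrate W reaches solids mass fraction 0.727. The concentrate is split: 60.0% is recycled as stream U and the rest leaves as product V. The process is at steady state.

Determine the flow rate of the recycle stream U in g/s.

Overall solids balance (none leaves overhead): solids in fresh feed = solids in product, i.e. 1840×0.188 = (1−0.600)·W·0.727.
W = 345.92/(0.727×0.400) = 1189.5 g/s.
Recycle U = 0.600×1189.5 = 713.73 g/s.

713.7 g/s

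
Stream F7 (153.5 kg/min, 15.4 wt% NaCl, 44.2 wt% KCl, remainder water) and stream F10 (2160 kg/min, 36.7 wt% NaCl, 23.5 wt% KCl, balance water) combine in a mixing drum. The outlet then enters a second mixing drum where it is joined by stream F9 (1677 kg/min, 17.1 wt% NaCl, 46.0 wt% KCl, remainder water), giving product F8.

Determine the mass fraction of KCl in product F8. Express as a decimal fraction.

Overall, product flow = 3990.5 kg/min.
KCl in = 153.5×0.442 + 2160×0.235 + 1677×0.460 = 1346.9 kg/min.
KCl fraction in F8 = 0.3375.

0.3375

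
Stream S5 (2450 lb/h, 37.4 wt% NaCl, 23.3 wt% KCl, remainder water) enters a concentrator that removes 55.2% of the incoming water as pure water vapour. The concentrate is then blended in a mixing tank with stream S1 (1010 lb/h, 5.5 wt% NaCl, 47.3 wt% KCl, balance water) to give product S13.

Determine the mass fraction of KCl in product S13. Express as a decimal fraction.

Vapour removed = 0.552×0.393×2450 = 531.49 lb/h; concentrate = 1918.5 lb/h.
KCl reaching the mixer = 570.85 (from concentrate) + 1010×0.473 = 1048.6 lb/h.
Product flow = 1918.5 + 1010 = 2928.5 lb/h; KCl fraction = 0.3581.

0.3581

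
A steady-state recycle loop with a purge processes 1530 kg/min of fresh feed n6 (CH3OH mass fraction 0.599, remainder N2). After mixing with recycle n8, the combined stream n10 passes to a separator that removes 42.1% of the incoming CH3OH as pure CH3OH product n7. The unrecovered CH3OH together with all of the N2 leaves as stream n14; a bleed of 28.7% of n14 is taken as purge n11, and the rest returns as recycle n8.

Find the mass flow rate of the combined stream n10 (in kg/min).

N2 enters only via n6 and leaves only via the purge: 1530×0.401 = 0.287×(N2 in n14), and the separator passes all N2, so N2 in n10 = N2 in n14 = 2137.7 kg/min.
CH3OH in n10: m_A = 1530×0.599 + (1−0.287)·(1−0.421)·m_A, so m_A = 916.47/0.5872 = 1560.8 kg/min.
n10 = 1560.8 + 2137.7 = 3698.6 kg/min.

3699 kg/min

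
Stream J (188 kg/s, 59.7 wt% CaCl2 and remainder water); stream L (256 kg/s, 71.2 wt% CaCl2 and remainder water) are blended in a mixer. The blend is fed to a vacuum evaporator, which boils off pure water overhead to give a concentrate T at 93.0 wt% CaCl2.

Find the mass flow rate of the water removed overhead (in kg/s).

CaCl2 entering = 188×0.597 + 256×0.712 = 294.51 kg/s.
All CaCl2 reports to T, so T = 294.51/0.930 = 316.68 kg/s.
Total feed = 444 kg/s; overhead = 444 − 316.68 = 127.32 kg/s.

127.3 kg/s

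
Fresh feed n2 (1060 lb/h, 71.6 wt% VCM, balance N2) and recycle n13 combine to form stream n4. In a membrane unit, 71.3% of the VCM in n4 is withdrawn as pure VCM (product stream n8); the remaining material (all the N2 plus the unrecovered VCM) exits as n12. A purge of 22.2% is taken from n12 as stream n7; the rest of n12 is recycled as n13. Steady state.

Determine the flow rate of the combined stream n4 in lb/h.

N2 enters only via n2 and leaves only via the purge: 1060×0.284 = 0.222×(N2 in n12), and the membrane unit passes all N2, so N2 in n4 = N2 in n12 = 1356 lb/h.
VCM in n4: m_A = 1060×0.716 + (1−0.222)·(1−0.713)·m_A, so m_A = 758.96/0.7767 = 977.14 lb/h.
n4 = 977.14 + 1356 = 2333.2 lb/h.

2333 lb/h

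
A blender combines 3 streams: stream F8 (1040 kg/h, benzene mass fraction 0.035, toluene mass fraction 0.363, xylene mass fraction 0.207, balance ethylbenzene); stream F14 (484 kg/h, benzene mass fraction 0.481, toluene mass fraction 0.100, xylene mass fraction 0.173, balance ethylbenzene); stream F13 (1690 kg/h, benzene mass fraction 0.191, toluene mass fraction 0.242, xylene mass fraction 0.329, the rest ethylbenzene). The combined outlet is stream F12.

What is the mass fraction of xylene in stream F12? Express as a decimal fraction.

0.266

Total flow out = 1040 + 484 + 1690 = 3214 kg/h.
xylene in = 1040×0.207 + 484×0.173 + 1690×0.329 = 855.02 kg/h.
xylene mass fraction in F12 = 855.02/3214 = 0.266.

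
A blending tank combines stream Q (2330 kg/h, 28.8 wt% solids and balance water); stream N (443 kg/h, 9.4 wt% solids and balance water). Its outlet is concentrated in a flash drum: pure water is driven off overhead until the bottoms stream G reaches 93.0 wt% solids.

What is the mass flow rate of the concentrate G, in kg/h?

766.3 kg/h

solids entering = 2330×0.288 + 443×0.094 = 712.68 kg/h.
All solids reports to G, so G = 712.68/0.930 = 766.32 kg/h.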